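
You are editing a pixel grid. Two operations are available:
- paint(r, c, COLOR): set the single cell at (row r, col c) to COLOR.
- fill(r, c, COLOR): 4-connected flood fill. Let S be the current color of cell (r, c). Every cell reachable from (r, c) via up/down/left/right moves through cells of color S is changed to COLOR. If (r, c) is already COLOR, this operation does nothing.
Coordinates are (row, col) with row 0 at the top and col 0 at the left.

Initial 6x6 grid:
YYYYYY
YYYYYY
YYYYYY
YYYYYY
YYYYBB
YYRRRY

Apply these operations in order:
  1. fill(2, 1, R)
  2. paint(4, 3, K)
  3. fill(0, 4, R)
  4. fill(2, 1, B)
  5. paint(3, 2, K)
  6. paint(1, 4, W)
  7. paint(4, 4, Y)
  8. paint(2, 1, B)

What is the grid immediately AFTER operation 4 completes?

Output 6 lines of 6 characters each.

Answer: BBBBBB
BBBBBB
BBBBBB
BBBBBB
BBBKBB
BBBBBY

Derivation:
After op 1 fill(2,1,R) [30 cells changed]:
RRRRRR
RRRRRR
RRRRRR
RRRRRR
RRRRBB
RRRRRY
After op 2 paint(4,3,K):
RRRRRR
RRRRRR
RRRRRR
RRRRRR
RRRKBB
RRRRRY
After op 3 fill(0,4,R) [0 cells changed]:
RRRRRR
RRRRRR
RRRRRR
RRRRRR
RRRKBB
RRRRRY
After op 4 fill(2,1,B) [32 cells changed]:
BBBBBB
BBBBBB
BBBBBB
BBBBBB
BBBKBB
BBBBBY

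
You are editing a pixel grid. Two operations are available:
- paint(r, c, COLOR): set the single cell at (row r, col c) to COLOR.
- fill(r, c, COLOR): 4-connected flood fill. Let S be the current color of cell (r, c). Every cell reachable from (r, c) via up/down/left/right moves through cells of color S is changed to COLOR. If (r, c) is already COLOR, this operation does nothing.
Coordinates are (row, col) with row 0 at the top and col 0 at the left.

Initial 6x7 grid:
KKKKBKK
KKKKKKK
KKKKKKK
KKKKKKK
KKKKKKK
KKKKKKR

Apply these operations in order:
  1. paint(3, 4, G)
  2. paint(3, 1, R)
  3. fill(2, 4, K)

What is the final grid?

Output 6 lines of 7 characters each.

After op 1 paint(3,4,G):
KKKKBKK
KKKKKKK
KKKKKKK
KKKKGKK
KKKKKKK
KKKKKKR
After op 2 paint(3,1,R):
KKKKBKK
KKKKKKK
KKKKKKK
KRKKGKK
KKKKKKK
KKKKKKR
After op 3 fill(2,4,K) [0 cells changed]:
KKKKBKK
KKKKKKK
KKKKKKK
KRKKGKK
KKKKKKK
KKKKKKR

Answer: KKKKBKK
KKKKKKK
KKKKKKK
KRKKGKK
KKKKKKK
KKKKKKR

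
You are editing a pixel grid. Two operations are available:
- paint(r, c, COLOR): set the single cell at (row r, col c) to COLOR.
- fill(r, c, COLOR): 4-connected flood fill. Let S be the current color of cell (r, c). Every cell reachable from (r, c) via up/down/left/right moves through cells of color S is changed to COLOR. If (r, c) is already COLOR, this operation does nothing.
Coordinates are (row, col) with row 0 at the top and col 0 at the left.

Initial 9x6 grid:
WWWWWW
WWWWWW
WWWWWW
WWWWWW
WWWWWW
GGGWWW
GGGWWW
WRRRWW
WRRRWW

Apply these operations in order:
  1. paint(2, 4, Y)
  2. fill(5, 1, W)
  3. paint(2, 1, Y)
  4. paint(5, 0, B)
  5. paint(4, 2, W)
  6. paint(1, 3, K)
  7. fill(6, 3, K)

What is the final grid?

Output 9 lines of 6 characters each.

Answer: KKKKKK
KKKKKK
KYKKYK
KKKKKK
KKKKKK
BKKKKK
KKKKKK
KRRRKK
KRRRKK

Derivation:
After op 1 paint(2,4,Y):
WWWWWW
WWWWWW
WWWWYW
WWWWWW
WWWWWW
GGGWWW
GGGWWW
WRRRWW
WRRRWW
After op 2 fill(5,1,W) [6 cells changed]:
WWWWWW
WWWWWW
WWWWYW
WWWWWW
WWWWWW
WWWWWW
WWWWWW
WRRRWW
WRRRWW
After op 3 paint(2,1,Y):
WWWWWW
WWWWWW
WYWWYW
WWWWWW
WWWWWW
WWWWWW
WWWWWW
WRRRWW
WRRRWW
After op 4 paint(5,0,B):
WWWWWW
WWWWWW
WYWWYW
WWWWWW
WWWWWW
BWWWWW
WWWWWW
WRRRWW
WRRRWW
After op 5 paint(4,2,W):
WWWWWW
WWWWWW
WYWWYW
WWWWWW
WWWWWW
BWWWWW
WWWWWW
WRRRWW
WRRRWW
After op 6 paint(1,3,K):
WWWWWW
WWWKWW
WYWWYW
WWWWWW
WWWWWW
BWWWWW
WWWWWW
WRRRWW
WRRRWW
After op 7 fill(6,3,K) [44 cells changed]:
KKKKKK
KKKKKK
KYKKYK
KKKKKK
KKKKKK
BKKKKK
KKKKKK
KRRRKK
KRRRKK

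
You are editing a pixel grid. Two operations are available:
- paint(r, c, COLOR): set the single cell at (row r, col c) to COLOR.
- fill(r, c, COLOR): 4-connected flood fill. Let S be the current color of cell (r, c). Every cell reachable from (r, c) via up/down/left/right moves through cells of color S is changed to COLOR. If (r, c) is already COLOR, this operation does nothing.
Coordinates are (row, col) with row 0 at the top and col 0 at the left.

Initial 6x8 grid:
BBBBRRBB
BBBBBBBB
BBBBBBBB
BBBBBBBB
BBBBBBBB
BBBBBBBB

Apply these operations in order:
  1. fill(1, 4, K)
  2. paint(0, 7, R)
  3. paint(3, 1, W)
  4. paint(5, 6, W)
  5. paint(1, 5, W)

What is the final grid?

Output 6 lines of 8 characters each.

Answer: KKKKRRKR
KKKKKWKK
KKKKKKKK
KWKKKKKK
KKKKKKKK
KKKKKKWK

Derivation:
After op 1 fill(1,4,K) [46 cells changed]:
KKKKRRKK
KKKKKKKK
KKKKKKKK
KKKKKKKK
KKKKKKKK
KKKKKKKK
After op 2 paint(0,7,R):
KKKKRRKR
KKKKKKKK
KKKKKKKK
KKKKKKKK
KKKKKKKK
KKKKKKKK
After op 3 paint(3,1,W):
KKKKRRKR
KKKKKKKK
KKKKKKKK
KWKKKKKK
KKKKKKKK
KKKKKKKK
After op 4 paint(5,6,W):
KKKKRRKR
KKKKKKKK
KKKKKKKK
KWKKKKKK
KKKKKKKK
KKKKKKWK
After op 5 paint(1,5,W):
KKKKRRKR
KKKKKWKK
KKKKKKKK
KWKKKKKK
KKKKKKKK
KKKKKKWK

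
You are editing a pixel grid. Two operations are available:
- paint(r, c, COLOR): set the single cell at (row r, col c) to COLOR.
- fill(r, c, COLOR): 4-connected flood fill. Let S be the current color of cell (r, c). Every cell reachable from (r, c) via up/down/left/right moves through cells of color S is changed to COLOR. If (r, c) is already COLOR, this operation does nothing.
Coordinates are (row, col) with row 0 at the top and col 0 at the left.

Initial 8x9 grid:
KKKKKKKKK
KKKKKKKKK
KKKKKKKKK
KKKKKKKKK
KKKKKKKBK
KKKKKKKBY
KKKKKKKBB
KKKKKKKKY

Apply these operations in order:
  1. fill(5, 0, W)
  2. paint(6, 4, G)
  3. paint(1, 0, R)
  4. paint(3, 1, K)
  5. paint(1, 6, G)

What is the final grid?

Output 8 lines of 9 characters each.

After op 1 fill(5,0,W) [66 cells changed]:
WWWWWWWWW
WWWWWWWWW
WWWWWWWWW
WWWWWWWWW
WWWWWWWBW
WWWWWWWBY
WWWWWWWBB
WWWWWWWWY
After op 2 paint(6,4,G):
WWWWWWWWW
WWWWWWWWW
WWWWWWWWW
WWWWWWWWW
WWWWWWWBW
WWWWWWWBY
WWWWGWWBB
WWWWWWWWY
After op 3 paint(1,0,R):
WWWWWWWWW
RWWWWWWWW
WWWWWWWWW
WWWWWWWWW
WWWWWWWBW
WWWWWWWBY
WWWWGWWBB
WWWWWWWWY
After op 4 paint(3,1,K):
WWWWWWWWW
RWWWWWWWW
WWWWWWWWW
WKWWWWWWW
WWWWWWWBW
WWWWWWWBY
WWWWGWWBB
WWWWWWWWY
After op 5 paint(1,6,G):
WWWWWWWWW
RWWWWWGWW
WWWWWWWWW
WKWWWWWWW
WWWWWWWBW
WWWWWWWBY
WWWWGWWBB
WWWWWWWWY

Answer: WWWWWWWWW
RWWWWWGWW
WWWWWWWWW
WKWWWWWWW
WWWWWWWBW
WWWWWWWBY
WWWWGWWBB
WWWWWWWWY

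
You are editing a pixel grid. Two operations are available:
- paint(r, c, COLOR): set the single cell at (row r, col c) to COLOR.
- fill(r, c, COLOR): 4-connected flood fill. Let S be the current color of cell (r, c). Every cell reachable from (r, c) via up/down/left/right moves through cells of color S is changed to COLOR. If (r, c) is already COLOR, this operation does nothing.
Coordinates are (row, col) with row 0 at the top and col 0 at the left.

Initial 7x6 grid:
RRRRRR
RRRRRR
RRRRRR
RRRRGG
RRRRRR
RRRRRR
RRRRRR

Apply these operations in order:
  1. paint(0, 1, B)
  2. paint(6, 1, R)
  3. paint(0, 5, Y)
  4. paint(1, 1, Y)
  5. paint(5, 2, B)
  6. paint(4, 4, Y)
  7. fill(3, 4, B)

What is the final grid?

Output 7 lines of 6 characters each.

After op 1 paint(0,1,B):
RBRRRR
RRRRRR
RRRRRR
RRRRGG
RRRRRR
RRRRRR
RRRRRR
After op 2 paint(6,1,R):
RBRRRR
RRRRRR
RRRRRR
RRRRGG
RRRRRR
RRRRRR
RRRRRR
After op 3 paint(0,5,Y):
RBRRRY
RRRRRR
RRRRRR
RRRRGG
RRRRRR
RRRRRR
RRRRRR
After op 4 paint(1,1,Y):
RBRRRY
RYRRRR
RRRRRR
RRRRGG
RRRRRR
RRRRRR
RRRRRR
After op 5 paint(5,2,B):
RBRRRY
RYRRRR
RRRRRR
RRRRGG
RRRRRR
RRBRRR
RRRRRR
After op 6 paint(4,4,Y):
RBRRRY
RYRRRR
RRRRRR
RRRRGG
RRRRYR
RRBRRR
RRRRRR
After op 7 fill(3,4,B) [2 cells changed]:
RBRRRY
RYRRRR
RRRRRR
RRRRBB
RRRRYR
RRBRRR
RRRRRR

Answer: RBRRRY
RYRRRR
RRRRRR
RRRRBB
RRRRYR
RRBRRR
RRRRRR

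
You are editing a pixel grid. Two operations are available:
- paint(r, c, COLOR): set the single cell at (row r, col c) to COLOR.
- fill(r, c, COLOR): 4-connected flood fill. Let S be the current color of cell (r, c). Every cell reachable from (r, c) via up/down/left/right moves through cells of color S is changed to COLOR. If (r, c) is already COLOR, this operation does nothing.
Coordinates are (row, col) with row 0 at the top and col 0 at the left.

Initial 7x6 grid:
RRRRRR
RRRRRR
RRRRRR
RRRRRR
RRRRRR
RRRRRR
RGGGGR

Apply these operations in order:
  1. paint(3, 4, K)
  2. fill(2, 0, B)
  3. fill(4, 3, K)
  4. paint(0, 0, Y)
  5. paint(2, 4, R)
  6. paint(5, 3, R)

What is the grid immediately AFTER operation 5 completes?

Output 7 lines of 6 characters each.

After op 1 paint(3,4,K):
RRRRRR
RRRRRR
RRRRRR
RRRRKR
RRRRRR
RRRRRR
RGGGGR
After op 2 fill(2,0,B) [37 cells changed]:
BBBBBB
BBBBBB
BBBBBB
BBBBKB
BBBBBB
BBBBBB
BGGGGB
After op 3 fill(4,3,K) [37 cells changed]:
KKKKKK
KKKKKK
KKKKKK
KKKKKK
KKKKKK
KKKKKK
KGGGGK
After op 4 paint(0,0,Y):
YKKKKK
KKKKKK
KKKKKK
KKKKKK
KKKKKK
KKKKKK
KGGGGK
After op 5 paint(2,4,R):
YKKKKK
KKKKKK
KKKKRK
KKKKKK
KKKKKK
KKKKKK
KGGGGK

Answer: YKKKKK
KKKKKK
KKKKRK
KKKKKK
KKKKKK
KKKKKK
KGGGGK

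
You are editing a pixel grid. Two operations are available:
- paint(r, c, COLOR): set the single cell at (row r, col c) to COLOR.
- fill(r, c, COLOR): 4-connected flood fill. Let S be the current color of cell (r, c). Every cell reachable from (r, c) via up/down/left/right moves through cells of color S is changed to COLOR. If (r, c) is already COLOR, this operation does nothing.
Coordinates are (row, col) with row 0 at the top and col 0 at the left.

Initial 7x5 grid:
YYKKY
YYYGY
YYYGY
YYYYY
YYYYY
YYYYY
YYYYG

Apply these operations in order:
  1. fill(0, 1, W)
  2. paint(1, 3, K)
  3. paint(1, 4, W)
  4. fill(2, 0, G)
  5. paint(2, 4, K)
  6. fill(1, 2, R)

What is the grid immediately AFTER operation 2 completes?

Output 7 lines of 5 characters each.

After op 1 fill(0,1,W) [30 cells changed]:
WWKKW
WWWGW
WWWGW
WWWWW
WWWWW
WWWWW
WWWWG
After op 2 paint(1,3,K):
WWKKW
WWWKW
WWWGW
WWWWW
WWWWW
WWWWW
WWWWG

Answer: WWKKW
WWWKW
WWWGW
WWWWW
WWWWW
WWWWW
WWWWG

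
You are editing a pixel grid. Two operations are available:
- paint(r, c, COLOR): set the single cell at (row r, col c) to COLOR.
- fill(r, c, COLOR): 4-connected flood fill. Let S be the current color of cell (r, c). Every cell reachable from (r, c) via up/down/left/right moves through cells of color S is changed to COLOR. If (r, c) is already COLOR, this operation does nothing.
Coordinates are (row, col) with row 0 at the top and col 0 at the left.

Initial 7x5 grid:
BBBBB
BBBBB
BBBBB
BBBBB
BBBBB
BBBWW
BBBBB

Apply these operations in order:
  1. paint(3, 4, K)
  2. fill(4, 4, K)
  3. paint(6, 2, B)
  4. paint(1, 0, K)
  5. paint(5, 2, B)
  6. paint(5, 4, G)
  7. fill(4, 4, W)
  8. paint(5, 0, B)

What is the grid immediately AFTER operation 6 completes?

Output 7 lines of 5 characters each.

After op 1 paint(3,4,K):
BBBBB
BBBBB
BBBBB
BBBBK
BBBBB
BBBWW
BBBBB
After op 2 fill(4,4,K) [32 cells changed]:
KKKKK
KKKKK
KKKKK
KKKKK
KKKKK
KKKWW
KKKKK
After op 3 paint(6,2,B):
KKKKK
KKKKK
KKKKK
KKKKK
KKKKK
KKKWW
KKBKK
After op 4 paint(1,0,K):
KKKKK
KKKKK
KKKKK
KKKKK
KKKKK
KKKWW
KKBKK
After op 5 paint(5,2,B):
KKKKK
KKKKK
KKKKK
KKKKK
KKKKK
KKBWW
KKBKK
After op 6 paint(5,4,G):
KKKKK
KKKKK
KKKKK
KKKKK
KKKKK
KKBWG
KKBKK

Answer: KKKKK
KKKKK
KKKKK
KKKKK
KKKKK
KKBWG
KKBKK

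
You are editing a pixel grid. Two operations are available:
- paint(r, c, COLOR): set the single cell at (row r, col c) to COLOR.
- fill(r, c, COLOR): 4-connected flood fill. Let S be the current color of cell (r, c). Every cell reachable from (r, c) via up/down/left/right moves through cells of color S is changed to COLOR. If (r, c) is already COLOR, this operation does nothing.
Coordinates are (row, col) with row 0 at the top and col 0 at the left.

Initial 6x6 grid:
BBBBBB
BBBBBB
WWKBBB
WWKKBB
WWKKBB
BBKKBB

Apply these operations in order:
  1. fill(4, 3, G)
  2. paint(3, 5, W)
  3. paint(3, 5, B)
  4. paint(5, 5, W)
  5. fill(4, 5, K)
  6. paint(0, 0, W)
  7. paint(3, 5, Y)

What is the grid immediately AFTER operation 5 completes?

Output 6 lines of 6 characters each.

After op 1 fill(4,3,G) [7 cells changed]:
BBBBBB
BBBBBB
WWGBBB
WWGGBB
WWGGBB
BBGGBB
After op 2 paint(3,5,W):
BBBBBB
BBBBBB
WWGBBB
WWGGBW
WWGGBB
BBGGBB
After op 3 paint(3,5,B):
BBBBBB
BBBBBB
WWGBBB
WWGGBB
WWGGBB
BBGGBB
After op 4 paint(5,5,W):
BBBBBB
BBBBBB
WWGBBB
WWGGBB
WWGGBB
BBGGBW
After op 5 fill(4,5,K) [20 cells changed]:
KKKKKK
KKKKKK
WWGKKK
WWGGKK
WWGGKK
BBGGKW

Answer: KKKKKK
KKKKKK
WWGKKK
WWGGKK
WWGGKK
BBGGKW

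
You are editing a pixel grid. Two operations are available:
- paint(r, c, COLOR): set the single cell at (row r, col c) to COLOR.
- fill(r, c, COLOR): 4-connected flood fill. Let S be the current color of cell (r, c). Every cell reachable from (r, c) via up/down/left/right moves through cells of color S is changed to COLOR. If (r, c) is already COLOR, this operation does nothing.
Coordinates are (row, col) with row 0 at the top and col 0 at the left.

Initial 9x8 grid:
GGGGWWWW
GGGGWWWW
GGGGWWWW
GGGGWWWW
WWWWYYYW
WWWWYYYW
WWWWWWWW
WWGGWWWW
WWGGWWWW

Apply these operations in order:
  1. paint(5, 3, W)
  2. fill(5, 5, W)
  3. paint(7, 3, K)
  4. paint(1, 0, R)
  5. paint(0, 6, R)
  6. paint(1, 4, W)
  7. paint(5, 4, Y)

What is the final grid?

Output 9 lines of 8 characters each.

Answer: GGGGWWRW
RGGGWWWW
GGGGWWWW
GGGGWWWW
WWWWWWWW
WWWWYWWW
WWWWWWWW
WWGKWWWW
WWGGWWWW

Derivation:
After op 1 paint(5,3,W):
GGGGWWWW
GGGGWWWW
GGGGWWWW
GGGGWWWW
WWWWYYYW
WWWWYYYW
WWWWWWWW
WWGGWWWW
WWGGWWWW
After op 2 fill(5,5,W) [6 cells changed]:
GGGGWWWW
GGGGWWWW
GGGGWWWW
GGGGWWWW
WWWWWWWW
WWWWWWWW
WWWWWWWW
WWGGWWWW
WWGGWWWW
After op 3 paint(7,3,K):
GGGGWWWW
GGGGWWWW
GGGGWWWW
GGGGWWWW
WWWWWWWW
WWWWWWWW
WWWWWWWW
WWGKWWWW
WWGGWWWW
After op 4 paint(1,0,R):
GGGGWWWW
RGGGWWWW
GGGGWWWW
GGGGWWWW
WWWWWWWW
WWWWWWWW
WWWWWWWW
WWGKWWWW
WWGGWWWW
After op 5 paint(0,6,R):
GGGGWWRW
RGGGWWWW
GGGGWWWW
GGGGWWWW
WWWWWWWW
WWWWWWWW
WWWWWWWW
WWGKWWWW
WWGGWWWW
After op 6 paint(1,4,W):
GGGGWWRW
RGGGWWWW
GGGGWWWW
GGGGWWWW
WWWWWWWW
WWWWWWWW
WWWWWWWW
WWGKWWWW
WWGGWWWW
After op 7 paint(5,4,Y):
GGGGWWRW
RGGGWWWW
GGGGWWWW
GGGGWWWW
WWWWWWWW
WWWWYWWW
WWWWWWWW
WWGKWWWW
WWGGWWWW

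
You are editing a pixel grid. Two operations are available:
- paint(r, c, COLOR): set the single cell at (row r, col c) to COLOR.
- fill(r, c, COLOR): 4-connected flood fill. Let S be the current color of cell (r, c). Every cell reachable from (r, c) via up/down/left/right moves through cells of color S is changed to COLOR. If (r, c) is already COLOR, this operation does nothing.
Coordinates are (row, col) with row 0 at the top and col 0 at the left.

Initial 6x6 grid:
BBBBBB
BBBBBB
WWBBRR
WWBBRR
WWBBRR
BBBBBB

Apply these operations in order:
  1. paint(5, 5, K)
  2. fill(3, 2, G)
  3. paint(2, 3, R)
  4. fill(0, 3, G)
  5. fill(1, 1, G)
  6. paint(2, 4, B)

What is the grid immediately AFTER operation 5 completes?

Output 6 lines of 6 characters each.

Answer: GGGGGG
GGGGGG
WWGRRR
WWGGRR
WWGGRR
GGGGGK

Derivation:
After op 1 paint(5,5,K):
BBBBBB
BBBBBB
WWBBRR
WWBBRR
WWBBRR
BBBBBK
After op 2 fill(3,2,G) [23 cells changed]:
GGGGGG
GGGGGG
WWGGRR
WWGGRR
WWGGRR
GGGGGK
After op 3 paint(2,3,R):
GGGGGG
GGGGGG
WWGRRR
WWGGRR
WWGGRR
GGGGGK
After op 4 fill(0,3,G) [0 cells changed]:
GGGGGG
GGGGGG
WWGRRR
WWGGRR
WWGGRR
GGGGGK
After op 5 fill(1,1,G) [0 cells changed]:
GGGGGG
GGGGGG
WWGRRR
WWGGRR
WWGGRR
GGGGGK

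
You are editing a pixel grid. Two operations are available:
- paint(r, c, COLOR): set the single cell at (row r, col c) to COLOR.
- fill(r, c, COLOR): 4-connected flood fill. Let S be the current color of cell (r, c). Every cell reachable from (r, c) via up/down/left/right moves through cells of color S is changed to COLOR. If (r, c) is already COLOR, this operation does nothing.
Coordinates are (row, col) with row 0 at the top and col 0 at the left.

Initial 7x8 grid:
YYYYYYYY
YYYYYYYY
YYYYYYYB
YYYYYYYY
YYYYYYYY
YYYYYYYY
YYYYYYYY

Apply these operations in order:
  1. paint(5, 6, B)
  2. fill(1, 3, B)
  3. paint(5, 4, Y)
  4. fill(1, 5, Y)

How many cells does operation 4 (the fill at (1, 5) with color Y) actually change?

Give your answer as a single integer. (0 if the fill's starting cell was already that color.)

Answer: 55

Derivation:
After op 1 paint(5,6,B):
YYYYYYYY
YYYYYYYY
YYYYYYYB
YYYYYYYY
YYYYYYYY
YYYYYYBY
YYYYYYYY
After op 2 fill(1,3,B) [54 cells changed]:
BBBBBBBB
BBBBBBBB
BBBBBBBB
BBBBBBBB
BBBBBBBB
BBBBBBBB
BBBBBBBB
After op 3 paint(5,4,Y):
BBBBBBBB
BBBBBBBB
BBBBBBBB
BBBBBBBB
BBBBBBBB
BBBBYBBB
BBBBBBBB
After op 4 fill(1,5,Y) [55 cells changed]:
YYYYYYYY
YYYYYYYY
YYYYYYYY
YYYYYYYY
YYYYYYYY
YYYYYYYY
YYYYYYYY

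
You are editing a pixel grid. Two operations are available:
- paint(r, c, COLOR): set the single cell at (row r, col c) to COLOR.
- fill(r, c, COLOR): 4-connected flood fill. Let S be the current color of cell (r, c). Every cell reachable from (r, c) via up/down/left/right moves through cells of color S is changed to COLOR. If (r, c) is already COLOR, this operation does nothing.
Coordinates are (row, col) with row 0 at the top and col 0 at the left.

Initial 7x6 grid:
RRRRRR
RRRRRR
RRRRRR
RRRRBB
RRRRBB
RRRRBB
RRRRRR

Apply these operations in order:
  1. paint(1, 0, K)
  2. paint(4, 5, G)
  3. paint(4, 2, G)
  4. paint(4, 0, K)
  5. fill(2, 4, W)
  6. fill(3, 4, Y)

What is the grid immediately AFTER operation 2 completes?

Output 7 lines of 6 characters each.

After op 1 paint(1,0,K):
RRRRRR
KRRRRR
RRRRRR
RRRRBB
RRRRBB
RRRRBB
RRRRRR
After op 2 paint(4,5,G):
RRRRRR
KRRRRR
RRRRRR
RRRRBB
RRRRBG
RRRRBB
RRRRRR

Answer: RRRRRR
KRRRRR
RRRRRR
RRRRBB
RRRRBG
RRRRBB
RRRRRR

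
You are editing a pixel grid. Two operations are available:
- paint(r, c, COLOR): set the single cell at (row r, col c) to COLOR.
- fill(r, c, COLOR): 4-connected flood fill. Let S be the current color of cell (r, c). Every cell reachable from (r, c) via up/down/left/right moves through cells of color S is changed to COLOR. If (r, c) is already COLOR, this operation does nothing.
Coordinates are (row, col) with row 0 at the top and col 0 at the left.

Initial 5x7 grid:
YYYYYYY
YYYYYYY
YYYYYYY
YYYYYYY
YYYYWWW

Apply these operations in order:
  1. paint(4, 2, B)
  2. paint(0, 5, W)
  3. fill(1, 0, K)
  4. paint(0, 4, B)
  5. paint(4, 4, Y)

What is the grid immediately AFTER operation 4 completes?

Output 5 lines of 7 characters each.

Answer: KKKKBWK
KKKKKKK
KKKKKKK
KKKKKKK
KKBKWWW

Derivation:
After op 1 paint(4,2,B):
YYYYYYY
YYYYYYY
YYYYYYY
YYYYYYY
YYBYWWW
After op 2 paint(0,5,W):
YYYYYWY
YYYYYYY
YYYYYYY
YYYYYYY
YYBYWWW
After op 3 fill(1,0,K) [30 cells changed]:
KKKKKWK
KKKKKKK
KKKKKKK
KKKKKKK
KKBKWWW
After op 4 paint(0,4,B):
KKKKBWK
KKKKKKK
KKKKKKK
KKKKKKK
KKBKWWW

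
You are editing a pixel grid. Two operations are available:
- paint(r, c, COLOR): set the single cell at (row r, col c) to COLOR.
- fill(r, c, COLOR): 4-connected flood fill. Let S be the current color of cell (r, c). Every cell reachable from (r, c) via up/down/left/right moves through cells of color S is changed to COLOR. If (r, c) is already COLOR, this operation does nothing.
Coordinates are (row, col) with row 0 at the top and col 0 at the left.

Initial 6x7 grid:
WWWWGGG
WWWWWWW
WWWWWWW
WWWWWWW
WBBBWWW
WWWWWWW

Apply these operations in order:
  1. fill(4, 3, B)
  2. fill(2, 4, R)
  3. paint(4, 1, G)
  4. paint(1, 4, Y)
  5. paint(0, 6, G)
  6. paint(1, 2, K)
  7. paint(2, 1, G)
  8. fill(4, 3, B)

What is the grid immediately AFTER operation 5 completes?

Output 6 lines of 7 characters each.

After op 1 fill(4,3,B) [0 cells changed]:
WWWWGGG
WWWWWWW
WWWWWWW
WWWWWWW
WBBBWWW
WWWWWWW
After op 2 fill(2,4,R) [36 cells changed]:
RRRRGGG
RRRRRRR
RRRRRRR
RRRRRRR
RBBBRRR
RRRRRRR
After op 3 paint(4,1,G):
RRRRGGG
RRRRRRR
RRRRRRR
RRRRRRR
RGBBRRR
RRRRRRR
After op 4 paint(1,4,Y):
RRRRGGG
RRRRYRR
RRRRRRR
RRRRRRR
RGBBRRR
RRRRRRR
After op 5 paint(0,6,G):
RRRRGGG
RRRRYRR
RRRRRRR
RRRRRRR
RGBBRRR
RRRRRRR

Answer: RRRRGGG
RRRRYRR
RRRRRRR
RRRRRRR
RGBBRRR
RRRRRRR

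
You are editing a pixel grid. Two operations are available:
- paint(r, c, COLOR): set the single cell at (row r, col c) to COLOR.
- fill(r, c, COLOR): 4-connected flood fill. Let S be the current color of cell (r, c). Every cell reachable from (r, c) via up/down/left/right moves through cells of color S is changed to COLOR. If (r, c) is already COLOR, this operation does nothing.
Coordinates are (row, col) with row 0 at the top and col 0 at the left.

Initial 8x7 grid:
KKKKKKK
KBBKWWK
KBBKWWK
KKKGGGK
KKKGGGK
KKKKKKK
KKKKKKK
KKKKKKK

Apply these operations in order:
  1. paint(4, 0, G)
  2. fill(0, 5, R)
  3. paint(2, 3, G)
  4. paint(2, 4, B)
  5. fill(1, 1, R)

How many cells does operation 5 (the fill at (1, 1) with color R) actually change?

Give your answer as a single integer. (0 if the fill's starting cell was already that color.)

After op 1 paint(4,0,G):
KKKKKKK
KBBKWWK
KBBKWWK
KKKGGGK
GKKGGGK
KKKKKKK
KKKKKKK
KKKKKKK
After op 2 fill(0,5,R) [41 cells changed]:
RRRRRRR
RBBRWWR
RBBRWWR
RRRGGGR
GRRGGGR
RRRRRRR
RRRRRRR
RRRRRRR
After op 3 paint(2,3,G):
RRRRRRR
RBBRWWR
RBBGWWR
RRRGGGR
GRRGGGR
RRRRRRR
RRRRRRR
RRRRRRR
After op 4 paint(2,4,B):
RRRRRRR
RBBRWWR
RBBGBWR
RRRGGGR
GRRGGGR
RRRRRRR
RRRRRRR
RRRRRRR
After op 5 fill(1,1,R) [4 cells changed]:
RRRRRRR
RRRRWWR
RRRGBWR
RRRGGGR
GRRGGGR
RRRRRRR
RRRRRRR
RRRRRRR

Answer: 4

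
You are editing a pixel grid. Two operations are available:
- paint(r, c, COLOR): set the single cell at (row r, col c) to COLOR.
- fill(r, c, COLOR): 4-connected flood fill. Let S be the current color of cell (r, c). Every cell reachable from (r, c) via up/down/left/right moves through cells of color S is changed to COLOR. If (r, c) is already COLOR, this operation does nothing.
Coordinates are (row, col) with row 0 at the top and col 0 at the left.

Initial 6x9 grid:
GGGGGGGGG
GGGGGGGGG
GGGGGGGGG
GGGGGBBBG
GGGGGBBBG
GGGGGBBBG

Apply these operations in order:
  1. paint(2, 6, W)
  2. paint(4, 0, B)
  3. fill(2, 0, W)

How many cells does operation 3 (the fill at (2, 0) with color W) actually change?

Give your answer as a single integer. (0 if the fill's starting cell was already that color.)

Answer: 43

Derivation:
After op 1 paint(2,6,W):
GGGGGGGGG
GGGGGGGGG
GGGGGGWGG
GGGGGBBBG
GGGGGBBBG
GGGGGBBBG
After op 2 paint(4,0,B):
GGGGGGGGG
GGGGGGGGG
GGGGGGWGG
GGGGGBBBG
BGGGGBBBG
GGGGGBBBG
After op 3 fill(2,0,W) [43 cells changed]:
WWWWWWWWW
WWWWWWWWW
WWWWWWWWW
WWWWWBBBW
BWWWWBBBW
WWWWWBBBW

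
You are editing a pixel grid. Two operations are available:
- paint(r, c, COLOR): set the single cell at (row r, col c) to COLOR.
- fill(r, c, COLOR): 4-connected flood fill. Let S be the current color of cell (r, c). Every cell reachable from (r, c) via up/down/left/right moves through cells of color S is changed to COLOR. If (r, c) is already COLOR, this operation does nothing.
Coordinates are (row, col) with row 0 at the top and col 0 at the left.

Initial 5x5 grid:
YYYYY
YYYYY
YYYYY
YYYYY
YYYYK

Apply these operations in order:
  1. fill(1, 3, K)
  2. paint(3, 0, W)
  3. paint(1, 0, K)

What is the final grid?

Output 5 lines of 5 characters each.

After op 1 fill(1,3,K) [24 cells changed]:
KKKKK
KKKKK
KKKKK
KKKKK
KKKKK
After op 2 paint(3,0,W):
KKKKK
KKKKK
KKKKK
WKKKK
KKKKK
After op 3 paint(1,0,K):
KKKKK
KKKKK
KKKKK
WKKKK
KKKKK

Answer: KKKKK
KKKKK
KKKKK
WKKKK
KKKKK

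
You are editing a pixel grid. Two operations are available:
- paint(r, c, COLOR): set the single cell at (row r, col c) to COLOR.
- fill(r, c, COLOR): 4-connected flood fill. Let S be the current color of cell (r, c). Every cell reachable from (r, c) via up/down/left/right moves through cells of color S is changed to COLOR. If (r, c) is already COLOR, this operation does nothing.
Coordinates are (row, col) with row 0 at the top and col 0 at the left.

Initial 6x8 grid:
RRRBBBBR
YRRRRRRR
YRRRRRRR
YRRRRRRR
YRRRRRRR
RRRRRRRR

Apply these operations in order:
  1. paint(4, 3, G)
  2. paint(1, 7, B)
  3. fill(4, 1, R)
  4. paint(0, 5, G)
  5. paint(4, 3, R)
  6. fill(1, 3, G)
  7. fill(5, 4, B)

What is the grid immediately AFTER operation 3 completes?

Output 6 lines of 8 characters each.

Answer: RRRBBBBR
YRRRRRRB
YRRRRRRR
YRRRRRRR
YRRGRRRR
RRRRRRRR

Derivation:
After op 1 paint(4,3,G):
RRRBBBBR
YRRRRRRR
YRRRRRRR
YRRRRRRR
YRRGRRRR
RRRRRRRR
After op 2 paint(1,7,B):
RRRBBBBR
YRRRRRRB
YRRRRRRR
YRRRRRRR
YRRGRRRR
RRRRRRRR
After op 3 fill(4,1,R) [0 cells changed]:
RRRBBBBR
YRRRRRRB
YRRRRRRR
YRRRRRRR
YRRGRRRR
RRRRRRRR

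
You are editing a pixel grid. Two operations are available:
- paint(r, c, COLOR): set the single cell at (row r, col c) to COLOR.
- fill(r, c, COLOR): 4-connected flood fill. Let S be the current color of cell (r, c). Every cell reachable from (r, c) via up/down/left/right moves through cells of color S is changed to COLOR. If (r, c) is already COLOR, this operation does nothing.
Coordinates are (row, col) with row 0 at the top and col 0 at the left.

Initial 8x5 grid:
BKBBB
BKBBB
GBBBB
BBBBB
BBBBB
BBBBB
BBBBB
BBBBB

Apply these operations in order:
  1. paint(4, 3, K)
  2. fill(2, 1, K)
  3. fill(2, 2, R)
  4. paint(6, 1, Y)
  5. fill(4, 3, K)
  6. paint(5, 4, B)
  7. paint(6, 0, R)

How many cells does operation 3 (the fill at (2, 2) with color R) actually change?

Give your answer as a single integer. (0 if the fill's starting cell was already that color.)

Answer: 37

Derivation:
After op 1 paint(4,3,K):
BKBBB
BKBBB
GBBBB
BBBBB
BBBKB
BBBBB
BBBBB
BBBBB
After op 2 fill(2,1,K) [34 cells changed]:
BKKKK
BKKKK
GKKKK
KKKKK
KKKKK
KKKKK
KKKKK
KKKKK
After op 3 fill(2,2,R) [37 cells changed]:
BRRRR
BRRRR
GRRRR
RRRRR
RRRRR
RRRRR
RRRRR
RRRRR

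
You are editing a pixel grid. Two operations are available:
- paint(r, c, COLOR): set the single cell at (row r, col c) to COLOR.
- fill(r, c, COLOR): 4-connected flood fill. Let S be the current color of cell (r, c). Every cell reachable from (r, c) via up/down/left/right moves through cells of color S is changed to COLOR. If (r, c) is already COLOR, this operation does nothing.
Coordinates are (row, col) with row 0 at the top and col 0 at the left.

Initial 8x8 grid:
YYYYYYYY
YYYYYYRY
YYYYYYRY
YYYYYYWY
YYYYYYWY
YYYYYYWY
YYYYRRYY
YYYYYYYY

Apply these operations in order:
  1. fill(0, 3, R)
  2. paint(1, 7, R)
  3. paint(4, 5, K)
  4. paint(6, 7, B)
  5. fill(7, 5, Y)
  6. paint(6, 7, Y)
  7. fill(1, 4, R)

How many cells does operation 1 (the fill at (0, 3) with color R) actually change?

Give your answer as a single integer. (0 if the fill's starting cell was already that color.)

Answer: 57

Derivation:
After op 1 fill(0,3,R) [57 cells changed]:
RRRRRRRR
RRRRRRRR
RRRRRRRR
RRRRRRWR
RRRRRRWR
RRRRRRWR
RRRRRRRR
RRRRRRRR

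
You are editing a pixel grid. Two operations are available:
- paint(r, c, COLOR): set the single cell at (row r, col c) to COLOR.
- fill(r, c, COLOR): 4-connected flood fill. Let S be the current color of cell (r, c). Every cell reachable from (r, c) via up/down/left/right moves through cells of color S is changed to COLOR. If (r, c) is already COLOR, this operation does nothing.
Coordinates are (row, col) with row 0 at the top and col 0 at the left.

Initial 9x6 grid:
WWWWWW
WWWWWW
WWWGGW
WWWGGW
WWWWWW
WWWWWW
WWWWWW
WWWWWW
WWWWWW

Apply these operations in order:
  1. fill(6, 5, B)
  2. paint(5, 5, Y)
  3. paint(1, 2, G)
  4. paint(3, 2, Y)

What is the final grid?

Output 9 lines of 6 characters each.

After op 1 fill(6,5,B) [50 cells changed]:
BBBBBB
BBBBBB
BBBGGB
BBBGGB
BBBBBB
BBBBBB
BBBBBB
BBBBBB
BBBBBB
After op 2 paint(5,5,Y):
BBBBBB
BBBBBB
BBBGGB
BBBGGB
BBBBBB
BBBBBY
BBBBBB
BBBBBB
BBBBBB
After op 3 paint(1,2,G):
BBBBBB
BBGBBB
BBBGGB
BBBGGB
BBBBBB
BBBBBY
BBBBBB
BBBBBB
BBBBBB
After op 4 paint(3,2,Y):
BBBBBB
BBGBBB
BBBGGB
BBYGGB
BBBBBB
BBBBBY
BBBBBB
BBBBBB
BBBBBB

Answer: BBBBBB
BBGBBB
BBBGGB
BBYGGB
BBBBBB
BBBBBY
BBBBBB
BBBBBB
BBBBBB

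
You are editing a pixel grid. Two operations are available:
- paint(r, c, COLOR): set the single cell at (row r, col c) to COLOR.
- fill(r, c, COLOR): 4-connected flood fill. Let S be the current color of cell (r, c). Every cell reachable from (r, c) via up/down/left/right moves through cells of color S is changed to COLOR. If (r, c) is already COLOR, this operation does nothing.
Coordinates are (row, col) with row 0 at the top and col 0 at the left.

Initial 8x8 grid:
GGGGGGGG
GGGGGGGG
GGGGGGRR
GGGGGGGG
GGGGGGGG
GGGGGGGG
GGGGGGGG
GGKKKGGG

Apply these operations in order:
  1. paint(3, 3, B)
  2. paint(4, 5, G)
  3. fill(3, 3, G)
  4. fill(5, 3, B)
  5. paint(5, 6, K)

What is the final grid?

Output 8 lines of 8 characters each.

Answer: BBBBBBBB
BBBBBBBB
BBBBBBRR
BBBBBBBB
BBBBBBBB
BBBBBBKB
BBBBBBBB
BBKKKBBB

Derivation:
After op 1 paint(3,3,B):
GGGGGGGG
GGGGGGGG
GGGGGGRR
GGGBGGGG
GGGGGGGG
GGGGGGGG
GGGGGGGG
GGKKKGGG
After op 2 paint(4,5,G):
GGGGGGGG
GGGGGGGG
GGGGGGRR
GGGBGGGG
GGGGGGGG
GGGGGGGG
GGGGGGGG
GGKKKGGG
After op 3 fill(3,3,G) [1 cells changed]:
GGGGGGGG
GGGGGGGG
GGGGGGRR
GGGGGGGG
GGGGGGGG
GGGGGGGG
GGGGGGGG
GGKKKGGG
After op 4 fill(5,3,B) [59 cells changed]:
BBBBBBBB
BBBBBBBB
BBBBBBRR
BBBBBBBB
BBBBBBBB
BBBBBBBB
BBBBBBBB
BBKKKBBB
After op 5 paint(5,6,K):
BBBBBBBB
BBBBBBBB
BBBBBBRR
BBBBBBBB
BBBBBBBB
BBBBBBKB
BBBBBBBB
BBKKKBBB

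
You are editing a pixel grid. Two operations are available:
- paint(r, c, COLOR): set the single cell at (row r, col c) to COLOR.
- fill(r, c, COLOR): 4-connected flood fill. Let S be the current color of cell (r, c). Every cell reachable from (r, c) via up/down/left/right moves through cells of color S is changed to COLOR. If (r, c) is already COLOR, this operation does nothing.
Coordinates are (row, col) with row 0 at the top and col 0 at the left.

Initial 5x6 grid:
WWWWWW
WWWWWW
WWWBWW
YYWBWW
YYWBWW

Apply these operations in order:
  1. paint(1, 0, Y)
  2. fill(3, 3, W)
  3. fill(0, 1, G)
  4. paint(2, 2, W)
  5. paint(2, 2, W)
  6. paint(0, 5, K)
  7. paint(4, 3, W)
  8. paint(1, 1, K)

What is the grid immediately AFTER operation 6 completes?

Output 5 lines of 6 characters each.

Answer: GGGGGK
YGGGGG
GGWGGG
YYGGGG
YYGGGG

Derivation:
After op 1 paint(1,0,Y):
WWWWWW
YWWWWW
WWWBWW
YYWBWW
YYWBWW
After op 2 fill(3,3,W) [3 cells changed]:
WWWWWW
YWWWWW
WWWWWW
YYWWWW
YYWWWW
After op 3 fill(0,1,G) [25 cells changed]:
GGGGGG
YGGGGG
GGGGGG
YYGGGG
YYGGGG
After op 4 paint(2,2,W):
GGGGGG
YGGGGG
GGWGGG
YYGGGG
YYGGGG
After op 5 paint(2,2,W):
GGGGGG
YGGGGG
GGWGGG
YYGGGG
YYGGGG
After op 6 paint(0,5,K):
GGGGGK
YGGGGG
GGWGGG
YYGGGG
YYGGGG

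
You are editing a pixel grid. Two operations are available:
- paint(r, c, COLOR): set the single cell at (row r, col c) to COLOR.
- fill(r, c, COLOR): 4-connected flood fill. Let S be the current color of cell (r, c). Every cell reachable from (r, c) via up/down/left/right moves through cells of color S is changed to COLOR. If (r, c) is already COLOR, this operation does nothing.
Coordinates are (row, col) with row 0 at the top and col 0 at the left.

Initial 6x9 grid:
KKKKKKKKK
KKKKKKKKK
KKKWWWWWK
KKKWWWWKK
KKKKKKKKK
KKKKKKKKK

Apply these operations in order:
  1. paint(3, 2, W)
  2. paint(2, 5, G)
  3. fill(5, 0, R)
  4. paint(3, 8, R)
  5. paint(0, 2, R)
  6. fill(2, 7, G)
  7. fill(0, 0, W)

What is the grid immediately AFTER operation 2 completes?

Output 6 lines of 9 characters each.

Answer: KKKKKKKKK
KKKKKKKKK
KKKWWGWWK
KKWWWWWKK
KKKKKKKKK
KKKKKKKKK

Derivation:
After op 1 paint(3,2,W):
KKKKKKKKK
KKKKKKKKK
KKKWWWWWK
KKWWWWWKK
KKKKKKKKK
KKKKKKKKK
After op 2 paint(2,5,G):
KKKKKKKKK
KKKKKKKKK
KKKWWGWWK
KKWWWWWKK
KKKKKKKKK
KKKKKKKKK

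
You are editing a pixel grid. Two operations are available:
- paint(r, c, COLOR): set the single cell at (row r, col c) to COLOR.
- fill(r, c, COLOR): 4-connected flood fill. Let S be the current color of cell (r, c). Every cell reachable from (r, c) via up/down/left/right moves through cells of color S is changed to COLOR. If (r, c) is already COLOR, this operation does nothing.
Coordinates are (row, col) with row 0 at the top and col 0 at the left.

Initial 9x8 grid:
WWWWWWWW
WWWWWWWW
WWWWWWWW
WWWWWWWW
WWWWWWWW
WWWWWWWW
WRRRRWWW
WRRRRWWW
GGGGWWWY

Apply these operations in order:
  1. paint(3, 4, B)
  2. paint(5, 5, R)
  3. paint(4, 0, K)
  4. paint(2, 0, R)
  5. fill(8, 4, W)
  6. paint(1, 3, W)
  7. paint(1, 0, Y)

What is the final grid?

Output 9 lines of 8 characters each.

Answer: WWWWWWWW
YWWWWWWW
RWWWWWWW
WWWWBWWW
KWWWWWWW
WWWWWRWW
WRRRRWWW
WRRRRWWW
GGGGWWWY

Derivation:
After op 1 paint(3,4,B):
WWWWWWWW
WWWWWWWW
WWWWWWWW
WWWWBWWW
WWWWWWWW
WWWWWWWW
WRRRRWWW
WRRRRWWW
GGGGWWWY
After op 2 paint(5,5,R):
WWWWWWWW
WWWWWWWW
WWWWWWWW
WWWWBWWW
WWWWWWWW
WWWWWRWW
WRRRRWWW
WRRRRWWW
GGGGWWWY
After op 3 paint(4,0,K):
WWWWWWWW
WWWWWWWW
WWWWWWWW
WWWWBWWW
KWWWWWWW
WWWWWRWW
WRRRRWWW
WRRRRWWW
GGGGWWWY
After op 4 paint(2,0,R):
WWWWWWWW
WWWWWWWW
RWWWWWWW
WWWWBWWW
KWWWWWWW
WWWWWRWW
WRRRRWWW
WRRRRWWW
GGGGWWWY
After op 5 fill(8,4,W) [0 cells changed]:
WWWWWWWW
WWWWWWWW
RWWWWWWW
WWWWBWWW
KWWWWWWW
WWWWWRWW
WRRRRWWW
WRRRRWWW
GGGGWWWY
After op 6 paint(1,3,W):
WWWWWWWW
WWWWWWWW
RWWWWWWW
WWWWBWWW
KWWWWWWW
WWWWWRWW
WRRRRWWW
WRRRRWWW
GGGGWWWY
After op 7 paint(1,0,Y):
WWWWWWWW
YWWWWWWW
RWWWWWWW
WWWWBWWW
KWWWWWWW
WWWWWRWW
WRRRRWWW
WRRRRWWW
GGGGWWWY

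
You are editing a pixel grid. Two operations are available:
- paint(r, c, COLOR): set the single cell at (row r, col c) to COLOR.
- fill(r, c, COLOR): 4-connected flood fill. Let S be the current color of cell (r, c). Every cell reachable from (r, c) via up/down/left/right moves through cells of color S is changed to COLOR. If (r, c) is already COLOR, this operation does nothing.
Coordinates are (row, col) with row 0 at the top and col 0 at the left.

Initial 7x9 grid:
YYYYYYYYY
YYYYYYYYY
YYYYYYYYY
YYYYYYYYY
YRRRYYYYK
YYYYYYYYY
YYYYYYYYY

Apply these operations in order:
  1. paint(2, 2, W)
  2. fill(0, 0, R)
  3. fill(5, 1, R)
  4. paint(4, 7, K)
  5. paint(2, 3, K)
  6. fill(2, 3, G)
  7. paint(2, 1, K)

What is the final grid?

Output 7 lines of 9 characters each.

Answer: RRRRRRRRR
RRRRRRRRR
RKWGRRRRR
RRRRRRRRR
RRRRRRRKK
RRRRRRRRR
RRRRRRRRR

Derivation:
After op 1 paint(2,2,W):
YYYYYYYYY
YYYYYYYYY
YYWYYYYYY
YYYYYYYYY
YRRRYYYYK
YYYYYYYYY
YYYYYYYYY
After op 2 fill(0,0,R) [58 cells changed]:
RRRRRRRRR
RRRRRRRRR
RRWRRRRRR
RRRRRRRRR
RRRRRRRRK
RRRRRRRRR
RRRRRRRRR
After op 3 fill(5,1,R) [0 cells changed]:
RRRRRRRRR
RRRRRRRRR
RRWRRRRRR
RRRRRRRRR
RRRRRRRRK
RRRRRRRRR
RRRRRRRRR
After op 4 paint(4,7,K):
RRRRRRRRR
RRRRRRRRR
RRWRRRRRR
RRRRRRRRR
RRRRRRRKK
RRRRRRRRR
RRRRRRRRR
After op 5 paint(2,3,K):
RRRRRRRRR
RRRRRRRRR
RRWKRRRRR
RRRRRRRRR
RRRRRRRKK
RRRRRRRRR
RRRRRRRRR
After op 6 fill(2,3,G) [1 cells changed]:
RRRRRRRRR
RRRRRRRRR
RRWGRRRRR
RRRRRRRRR
RRRRRRRKK
RRRRRRRRR
RRRRRRRRR
After op 7 paint(2,1,K):
RRRRRRRRR
RRRRRRRRR
RKWGRRRRR
RRRRRRRRR
RRRRRRRKK
RRRRRRRRR
RRRRRRRRR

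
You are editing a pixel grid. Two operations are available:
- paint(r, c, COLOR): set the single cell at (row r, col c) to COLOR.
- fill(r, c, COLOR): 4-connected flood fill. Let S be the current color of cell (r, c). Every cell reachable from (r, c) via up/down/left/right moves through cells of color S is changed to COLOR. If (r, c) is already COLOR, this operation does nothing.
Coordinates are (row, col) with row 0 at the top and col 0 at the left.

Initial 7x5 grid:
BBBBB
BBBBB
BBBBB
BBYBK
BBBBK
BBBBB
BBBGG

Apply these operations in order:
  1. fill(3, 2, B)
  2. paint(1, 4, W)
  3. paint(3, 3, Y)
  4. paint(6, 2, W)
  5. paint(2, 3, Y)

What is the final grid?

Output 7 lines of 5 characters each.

After op 1 fill(3,2,B) [1 cells changed]:
BBBBB
BBBBB
BBBBB
BBBBK
BBBBK
BBBBB
BBBGG
After op 2 paint(1,4,W):
BBBBB
BBBBW
BBBBB
BBBBK
BBBBK
BBBBB
BBBGG
After op 3 paint(3,3,Y):
BBBBB
BBBBW
BBBBB
BBBYK
BBBBK
BBBBB
BBBGG
After op 4 paint(6,2,W):
BBBBB
BBBBW
BBBBB
BBBYK
BBBBK
BBBBB
BBWGG
After op 5 paint(2,3,Y):
BBBBB
BBBBW
BBBYB
BBBYK
BBBBK
BBBBB
BBWGG

Answer: BBBBB
BBBBW
BBBYB
BBBYK
BBBBK
BBBBB
BBWGG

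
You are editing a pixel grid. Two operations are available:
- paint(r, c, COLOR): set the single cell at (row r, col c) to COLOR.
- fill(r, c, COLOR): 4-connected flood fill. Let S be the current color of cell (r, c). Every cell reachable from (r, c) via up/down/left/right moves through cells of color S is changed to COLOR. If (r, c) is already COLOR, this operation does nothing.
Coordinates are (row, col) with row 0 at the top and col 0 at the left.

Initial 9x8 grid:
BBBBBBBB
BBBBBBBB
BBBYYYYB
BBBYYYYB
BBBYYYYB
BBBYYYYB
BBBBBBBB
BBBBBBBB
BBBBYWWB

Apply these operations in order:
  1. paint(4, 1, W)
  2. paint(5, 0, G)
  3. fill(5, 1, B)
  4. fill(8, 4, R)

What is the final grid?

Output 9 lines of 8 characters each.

After op 1 paint(4,1,W):
BBBBBBBB
BBBBBBBB
BBBYYYYB
BBBYYYYB
BWBYYYYB
BBBYYYYB
BBBBBBBB
BBBBBBBB
BBBBYWWB
After op 2 paint(5,0,G):
BBBBBBBB
BBBBBBBB
BBBYYYYB
BBBYYYYB
BWBYYYYB
GBBYYYYB
BBBBBBBB
BBBBBBBB
BBBBYWWB
After op 3 fill(5,1,B) [0 cells changed]:
BBBBBBBB
BBBBBBBB
BBBYYYYB
BBBYYYYB
BWBYYYYB
GBBYYYYB
BBBBBBBB
BBBBBBBB
BBBBYWWB
After op 4 fill(8,4,R) [1 cells changed]:
BBBBBBBB
BBBBBBBB
BBBYYYYB
BBBYYYYB
BWBYYYYB
GBBYYYYB
BBBBBBBB
BBBBBBBB
BBBBRWWB

Answer: BBBBBBBB
BBBBBBBB
BBBYYYYB
BBBYYYYB
BWBYYYYB
GBBYYYYB
BBBBBBBB
BBBBBBBB
BBBBRWWB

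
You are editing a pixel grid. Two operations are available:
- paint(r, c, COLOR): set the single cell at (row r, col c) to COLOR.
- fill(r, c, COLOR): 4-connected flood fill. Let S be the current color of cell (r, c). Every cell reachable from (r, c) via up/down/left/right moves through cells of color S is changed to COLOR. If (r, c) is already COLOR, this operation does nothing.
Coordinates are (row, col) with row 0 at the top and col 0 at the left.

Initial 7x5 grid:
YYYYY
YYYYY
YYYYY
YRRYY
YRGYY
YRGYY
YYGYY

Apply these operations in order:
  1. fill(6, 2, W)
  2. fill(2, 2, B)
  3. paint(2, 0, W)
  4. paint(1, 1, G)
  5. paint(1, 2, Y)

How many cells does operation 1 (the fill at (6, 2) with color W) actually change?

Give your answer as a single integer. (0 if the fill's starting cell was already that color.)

Answer: 3

Derivation:
After op 1 fill(6,2,W) [3 cells changed]:
YYYYY
YYYYY
YYYYY
YRRYY
YRWYY
YRWYY
YYWYY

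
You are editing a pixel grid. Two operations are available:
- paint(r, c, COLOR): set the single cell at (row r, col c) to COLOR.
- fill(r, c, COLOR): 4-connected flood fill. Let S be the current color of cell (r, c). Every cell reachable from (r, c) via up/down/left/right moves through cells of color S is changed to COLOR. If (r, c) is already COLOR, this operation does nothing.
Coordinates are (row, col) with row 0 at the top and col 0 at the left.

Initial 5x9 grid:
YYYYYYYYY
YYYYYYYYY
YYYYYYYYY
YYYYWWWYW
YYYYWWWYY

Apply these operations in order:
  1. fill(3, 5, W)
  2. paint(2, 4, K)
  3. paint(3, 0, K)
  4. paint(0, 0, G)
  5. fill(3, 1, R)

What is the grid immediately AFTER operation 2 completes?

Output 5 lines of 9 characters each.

Answer: YYYYYYYYY
YYYYYYYYY
YYYYKYYYY
YYYYWWWYW
YYYYWWWYY

Derivation:
After op 1 fill(3,5,W) [0 cells changed]:
YYYYYYYYY
YYYYYYYYY
YYYYYYYYY
YYYYWWWYW
YYYYWWWYY
After op 2 paint(2,4,K):
YYYYYYYYY
YYYYYYYYY
YYYYKYYYY
YYYYWWWYW
YYYYWWWYY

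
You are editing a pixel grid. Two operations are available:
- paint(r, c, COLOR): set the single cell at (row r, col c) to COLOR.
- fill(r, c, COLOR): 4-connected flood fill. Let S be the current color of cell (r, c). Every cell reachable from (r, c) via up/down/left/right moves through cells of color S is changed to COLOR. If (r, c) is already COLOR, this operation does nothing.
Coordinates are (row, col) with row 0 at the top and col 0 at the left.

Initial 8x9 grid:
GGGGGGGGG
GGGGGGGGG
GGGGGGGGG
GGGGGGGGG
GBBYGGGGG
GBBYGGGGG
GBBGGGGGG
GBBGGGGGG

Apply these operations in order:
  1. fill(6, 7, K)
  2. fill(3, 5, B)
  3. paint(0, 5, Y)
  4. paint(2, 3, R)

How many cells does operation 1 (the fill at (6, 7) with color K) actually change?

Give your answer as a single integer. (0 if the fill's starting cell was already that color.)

After op 1 fill(6,7,K) [62 cells changed]:
KKKKKKKKK
KKKKKKKKK
KKKKKKKKK
KKKKKKKKK
KBBYKKKKK
KBBYKKKKK
KBBKKKKKK
KBBKKKKKK

Answer: 62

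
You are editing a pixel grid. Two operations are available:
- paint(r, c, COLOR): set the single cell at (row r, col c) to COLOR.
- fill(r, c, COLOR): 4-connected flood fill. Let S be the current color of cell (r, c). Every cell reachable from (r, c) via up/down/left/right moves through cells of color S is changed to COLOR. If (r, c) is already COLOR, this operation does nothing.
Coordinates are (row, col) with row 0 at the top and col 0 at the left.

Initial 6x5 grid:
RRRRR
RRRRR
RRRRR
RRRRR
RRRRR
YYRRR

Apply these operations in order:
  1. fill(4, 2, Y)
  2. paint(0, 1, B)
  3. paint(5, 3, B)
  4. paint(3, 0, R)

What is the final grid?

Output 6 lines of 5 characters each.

After op 1 fill(4,2,Y) [28 cells changed]:
YYYYY
YYYYY
YYYYY
YYYYY
YYYYY
YYYYY
After op 2 paint(0,1,B):
YBYYY
YYYYY
YYYYY
YYYYY
YYYYY
YYYYY
After op 3 paint(5,3,B):
YBYYY
YYYYY
YYYYY
YYYYY
YYYYY
YYYBY
After op 4 paint(3,0,R):
YBYYY
YYYYY
YYYYY
RYYYY
YYYYY
YYYBY

Answer: YBYYY
YYYYY
YYYYY
RYYYY
YYYYY
YYYBY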